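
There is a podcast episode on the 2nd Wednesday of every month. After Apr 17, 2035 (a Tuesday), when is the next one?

May 9, 2035

Apr 2035 starts on a Sunday; its first Wednesday is the 4th, so the 2nd Wednesday is the 11th — Apr 11, 2035.
That is not after Apr 17, 2035, so look at May 2035.
May 2035 starts on a Tuesday; its first Wednesday is the 2nd, so the 2nd Wednesday is the 9th — May 9, 2035.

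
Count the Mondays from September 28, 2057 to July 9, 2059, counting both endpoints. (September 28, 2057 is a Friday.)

93

September 28, 2057 is a Friday; the first Monday on or after it is October 1, 2057 (3 days later).
From October 1, 2057 to July 9, 2059: 91 + 365 + 190 = 646 days (rest of 2057, 2058, to July 9, 2059 in 2059).
646 ÷ 7 = 92 full weeks with remainder 2, so 92 more Mondays after the first → 93.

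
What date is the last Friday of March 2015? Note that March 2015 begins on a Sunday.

March 2015 begins on a Sunday, so the first Friday is March 6 (5 days later).
March 2015 has 31 days. Adding weeks: 6, 13, 20, 27 — the last one ≤ 31 is the 27th.

March 27, 2015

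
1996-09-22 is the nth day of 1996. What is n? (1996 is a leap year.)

Days in months before September: 31 + 29 + 31 + 30 + 31 + 30 + 31 + 31 = 244.
Plus 22 days into September → day 266.

266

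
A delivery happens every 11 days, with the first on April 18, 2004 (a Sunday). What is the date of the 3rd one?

May 10, 2004

The 3rd occurrence is 2 intervals after the first: 2 × 11 = 22 days after April 18, 2004.
April has 30 days — 12 days to the end of April leaves 10.
10 days into May → May 10, 2004.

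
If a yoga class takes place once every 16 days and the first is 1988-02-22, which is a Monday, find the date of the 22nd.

1989-01-23

The 22nd occurrence is 21 intervals after the first: 21 × 16 = 336 days after 1988-02-22.
February has 29 days — 7 days to the end of February leaves 329.
March has 31 days (298 left).
April has 30 days (268 left).
May has 31 days (237 left).
June has 30 days (207 left).
July has 31 days (176 left).
August has 31 days (145 left).
September has 30 days (115 left).
October has 31 days (84 left).
November has 30 days (54 left).
December has 31 days (23 left).
23 days into January → 1989-01-23.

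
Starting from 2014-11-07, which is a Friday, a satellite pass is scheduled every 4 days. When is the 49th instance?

The 49th occurrence is 48 intervals after the first: 48 × 4 = 192 days after 2014-11-07.
November has 30 days — 23 days to the end of November leaves 169.
December has 31 days (138 left).
January has 31 days (107 left).
February has 28 days (79 left).
March has 31 days (48 left).
April has 30 days (18 left).
18 days into May → 2015-05-18.

2015-05-18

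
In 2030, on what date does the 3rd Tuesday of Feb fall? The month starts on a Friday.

Feb 19, 2030

Feb 2030 begins on a Friday, so the first Tuesday is Feb 5 (4 days later).
The 3rd Tuesday is 2 weeks later: 5 + 14 = 19.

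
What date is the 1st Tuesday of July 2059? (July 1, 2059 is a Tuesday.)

July 1, 2059

July 2059 begins on a Tuesday, so the first Tuesday is July 1.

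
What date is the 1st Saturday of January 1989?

1989-01-07

January 1989 begins on a Sunday, so the first Saturday is January 7 (6 days later).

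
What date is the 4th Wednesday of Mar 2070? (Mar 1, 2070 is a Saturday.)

Mar 2070 begins on a Saturday, so the first Wednesday is Mar 5 (4 days later).
The 4th Wednesday is 3 weeks later: 5 + 21 = 26.

Mar 26, 2070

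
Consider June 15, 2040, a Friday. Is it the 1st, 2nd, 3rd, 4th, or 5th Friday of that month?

3rd

Day 15 falls in week ⌈15/7⌉ of the month.
Days 1–7 hold the 1st Friday, 8–14 the 2nd, 15–21 the 3rd, 22–28 the 4th, 29–31 the 5th.
15 is in the range for the 3rd.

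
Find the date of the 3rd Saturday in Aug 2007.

The first Saturday of Aug 2007 is Aug 4.
The 3rd Saturday is 2 weeks later: 4 + 14 = 18.

Aug 18, 2007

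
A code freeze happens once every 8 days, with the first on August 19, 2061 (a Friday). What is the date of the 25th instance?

The 25th occurrence is 24 intervals after the first: 24 × 8 = 192 days after August 19, 2061.
August has 31 days — 12 days to the end of August leaves 180.
September has 30 days (150 left).
October has 31 days (119 left).
November has 30 days (89 left).
December has 31 days (58 left).
January has 31 days (27 left).
27 days into February → February 27, 2062.

February 27, 2062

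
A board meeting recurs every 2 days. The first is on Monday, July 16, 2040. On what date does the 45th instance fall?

The 45th occurrence is 44 intervals after the first: 44 × 2 = 88 days after July 16, 2040.
July has 31 days — 15 days to the end of July leaves 73.
August has 31 days (42 left).
September has 30 days (12 left).
12 days into October → October 12, 2040.

October 12, 2040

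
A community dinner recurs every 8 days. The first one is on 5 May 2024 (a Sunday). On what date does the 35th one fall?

1 February 2025

The 35th occurrence is 34 intervals after the first: 34 × 8 = 272 days after 5 May 2024.
May has 31 days — 26 days to the end of May leaves 246.
June has 30 days (216 left).
July has 31 days (185 left).
August has 31 days (154 left).
September has 30 days (124 left).
October has 31 days (93 left).
November has 30 days (63 left).
December has 31 days (32 left).
January has 31 days (1 left).
1 day into February → 1 February 2025.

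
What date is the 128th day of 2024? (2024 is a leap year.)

2024-05-07

January has 31 days (128 − 31 = 97 remain).
February has 29 days (97 − 29 = 68 remain).
March has 31 days (68 − 31 = 37 remain).
April has 30 days (37 − 30 = 7 remain).
7 into May → May 7.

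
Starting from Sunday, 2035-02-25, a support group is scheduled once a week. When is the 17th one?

The 17th occurrence is 16 intervals after the first: 16 × 7 = 112 days after 2035-02-25.
February has 28 days — 3 days to the end of February leaves 109.
March has 31 days (78 left).
April has 30 days (48 left).
May has 31 days (17 left).
17 days into June → 2035-06-17.

2035-06-17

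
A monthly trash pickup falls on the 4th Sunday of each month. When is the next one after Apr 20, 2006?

Apr 23, 2006

Apr 2006 starts on a Saturday; its first Sunday is the 2nd, so the 4th Sunday is the 23rd — Apr 23, 2006.
Apr 23, 2006 is after Apr 20, 2006, so that is the next one.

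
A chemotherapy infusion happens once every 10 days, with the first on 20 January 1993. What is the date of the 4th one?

19 February 1993

The 4th occurrence is 3 intervals after the first: 3 × 10 = 30 days after 20 January 1993.
January has 31 days — 11 days to the end of January leaves 19.
19 days into February → 19 February 1993.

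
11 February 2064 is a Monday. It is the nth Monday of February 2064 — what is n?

Day 11 falls in week ⌈11/7⌉ of the month.
Days 1–7 hold the 1st Monday, 8–14 the 2nd, 15–21 the 3rd, 22–28 the 4th, 29–31 the 5th.
11 is in the range for the 2nd.

2nd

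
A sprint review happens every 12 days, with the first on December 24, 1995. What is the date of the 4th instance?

January 29, 1996

The 4th occurrence is 3 intervals after the first: 3 × 12 = 36 days after December 24, 1995.
December has 31 days — 7 days to the end of December leaves 29.
29 days into January → January 29, 1996.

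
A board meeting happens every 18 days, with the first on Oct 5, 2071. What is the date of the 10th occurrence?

Mar 15, 2072

The 10th occurrence is 9 intervals after the first: 9 × 18 = 162 days after Oct 5, 2071.
Oct has 31 days — 26 days to the end of Oct leaves 136.
Nov has 30 days (106 left).
Dec has 31 days (75 left).
Jan has 31 days (44 left).
Feb has 29 days (15 left).
15 days into Mar → Mar 15, 2072.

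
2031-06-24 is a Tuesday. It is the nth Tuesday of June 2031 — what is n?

4th

Day 24 falls in week ⌈24/7⌉ of the month.
Days 1–7 hold the 1st Tuesday, 8–14 the 2nd, 15–21 the 3rd, 22–28 the 4th, 29–31 the 5th.
24 is in the range for the 4th.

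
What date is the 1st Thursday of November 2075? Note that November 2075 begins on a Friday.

November 2075 begins on a Friday, so the first Thursday is November 7 (6 days later).

7 November 2075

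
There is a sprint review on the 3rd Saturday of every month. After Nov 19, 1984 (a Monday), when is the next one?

Dec 15, 1984

Nov 1984 starts on a Thursday; its first Saturday is the 3rd, so the 3rd Saturday is the 17th — Nov 17, 1984.
That is not after Nov 19, 1984, so look at Dec 1984.
Dec 1984 starts on a Saturday; its first Saturday is the 1st, so the 3rd Saturday is the 15th — Dec 15, 1984.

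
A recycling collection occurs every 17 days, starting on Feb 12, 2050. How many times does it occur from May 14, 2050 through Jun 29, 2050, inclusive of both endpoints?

Occurrences land 17·i days after Feb 12, 2050 for i = 0, 1, 2, …
May 14, 2050 is 91 days after the start; 91 ÷ 17 = 5 remainder 6; since the remainder is 6, round up to i = 6. First occurrence in the window: #7 on May 25, 2050 (6×17 = 102 days in).
Jun 29, 2050 is 137 days after the start; 137 ÷ 17 = 8 remainder 1. Last occurrence in the window: #9 on Jun 28, 2050.
Occurrences #7 through #9: 3 in total.

3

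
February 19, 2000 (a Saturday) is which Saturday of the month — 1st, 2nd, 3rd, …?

Day 19 falls in week ⌈19/7⌉ of the month.
Days 1–7 hold the 1st Saturday, 8–14 the 2nd, 15–21 the 3rd, 22–28 the 4th, 29–31 the 5th.
19 is in the range for the 3rd.

3rd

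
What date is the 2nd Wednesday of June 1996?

The first Wednesday of June 1996 is June 5.
The 2nd Wednesday is 1 weeks later: 5 + 7 = 12.

12 June 1996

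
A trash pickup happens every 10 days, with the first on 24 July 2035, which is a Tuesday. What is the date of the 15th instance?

11 December 2035

The 15th occurrence is 14 intervals after the first: 14 × 10 = 140 days after 24 July 2035.
July has 31 days — 7 days to the end of July leaves 133.
August has 31 days (102 left).
September has 30 days (72 left).
October has 31 days (41 left).
November has 30 days (11 left).
11 days into December → 11 December 2035.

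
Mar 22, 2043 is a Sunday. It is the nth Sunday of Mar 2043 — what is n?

4th

Day 22 falls in week ⌈22/7⌉ of the month.
Days 1–7 hold the 1st Sunday, 8–14 the 2nd, 15–21 the 3rd, 22–28 the 4th, 29–31 the 5th.
22 is in the range for the 4th.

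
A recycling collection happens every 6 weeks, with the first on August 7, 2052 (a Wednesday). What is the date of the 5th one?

The 5th occurrence is 4 intervals after the first: 4 × 42 = 168 days after August 7, 2052.
August has 31 days — 24 days to the end of August leaves 144.
September has 30 days (114 left).
October has 31 days (83 left).
November has 30 days (53 left).
December has 31 days (22 left).
22 days into January → January 22, 2053.

January 22, 2053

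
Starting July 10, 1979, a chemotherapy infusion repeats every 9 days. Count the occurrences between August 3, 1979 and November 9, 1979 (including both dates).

Occurrences land 9·i days after July 10, 1979 for i = 0, 1, 2, …
August 3, 1979 is 24 days after the start; 24 ÷ 9 = 2 remainder 6; since the remainder is 6, round up to i = 3. First occurrence in the window: #4 on August 6, 1979 (3×9 = 27 days in).
November 9, 1979 is 122 days after the start; 122 ÷ 9 = 13 remainder 5. Last occurrence in the window: #14 on November 4, 1979.
Occurrences #4 through #14: 11 in total.

11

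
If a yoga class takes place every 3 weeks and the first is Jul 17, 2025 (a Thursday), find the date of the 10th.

Jan 22, 2026

The 10th occurrence is 9 intervals after the first: 9 × 21 = 189 days after Jul 17, 2025.
Jul has 31 days — 14 days to the end of Jul leaves 175.
Aug has 31 days (144 left).
Sep has 30 days (114 left).
Oct has 31 days (83 left).
Nov has 30 days (53 left).
Dec has 31 days (22 left).
22 days into Jan → Jan 22, 2026.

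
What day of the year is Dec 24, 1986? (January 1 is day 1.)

Days in months before Dec: 31 + 28 + 31 + 30 + 31 + 30 + 31 + 31 + 30 + 31 + 30 = 334.
Plus 24 days into Dec → day 358.

358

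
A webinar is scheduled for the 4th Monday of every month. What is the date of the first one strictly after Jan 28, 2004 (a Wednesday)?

Feb 23, 2004

Jan 2004 starts on a Thursday; its first Monday is the 5th, so the 4th Monday is the 26th — Jan 26, 2004.
That is not after Jan 28, 2004, so look at Feb 2004.
Feb 2004 starts on a Sunday; its first Monday is the 2nd, so the 4th Monday is the 23rd — Feb 23, 2004.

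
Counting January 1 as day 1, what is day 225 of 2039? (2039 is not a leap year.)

Aug 13, 2039

Jan has 31 days (225 − 31 = 194 remain).
Feb has 28 days (194 − 28 = 166 remain).
Mar has 31 days (166 − 31 = 135 remain).
Apr has 30 days (135 − 30 = 105 remain).
May has 31 days (105 − 31 = 74 remain).
Jun has 30 days (74 − 30 = 44 remain).
Jul has 31 days (44 − 31 = 13 remain).
13 into Aug → Aug 13.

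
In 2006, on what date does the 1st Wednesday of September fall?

September 2006 begins on a Friday, so the first Wednesday is September 6 (5 days later).

2006-09-06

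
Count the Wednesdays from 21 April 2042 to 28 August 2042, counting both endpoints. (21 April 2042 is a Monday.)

19

21 April 2042 is a Monday; the first Wednesday on or after it is 23 April 2042 (2 days later).
From 23 April 2042 to 28 August 2042: 7 + 31 + 30 + 31 + 28 = 127 days (rest of April, May, June, July, August).
127 ÷ 7 = 18 full weeks with remainder 1, so 18 more Wednesdays after the first → 19.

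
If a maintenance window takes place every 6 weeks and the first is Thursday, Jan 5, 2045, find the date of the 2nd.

Feb 16, 2045

The 2nd occurrence is 1 interval after the first: 1 × 42 = 42 days after Jan 5, 2045.
Jan has 31 days — 26 days to the end of Jan leaves 16.
16 days into Feb → Feb 16, 2045.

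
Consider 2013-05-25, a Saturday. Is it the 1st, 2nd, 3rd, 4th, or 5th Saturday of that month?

Day 25 falls in week ⌈25/7⌉ of the month.
Days 1–7 hold the 1st Saturday, 8–14 the 2nd, 15–21 the 3rd, 22–28 the 4th, 29–31 the 5th.
25 is in the range for the 4th.

4th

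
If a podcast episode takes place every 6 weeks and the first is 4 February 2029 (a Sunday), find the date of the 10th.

The 10th occurrence is 9 intervals after the first: 9 × 42 = 378 days after 4 February 2029.
February has 28 days — 24 days to the end of February leaves 354.
March has 31 days (323 left).
April has 30 days (293 left).
May has 31 days (262 left).
June has 30 days (232 left).
July has 31 days (201 left).
August has 31 days (170 left).
September has 30 days (140 left).
October has 31 days (109 left).
November has 30 days (79 left).
December has 31 days (48 left).
January has 31 days (17 left).
17 days into February → 17 February 2030.

17 February 2030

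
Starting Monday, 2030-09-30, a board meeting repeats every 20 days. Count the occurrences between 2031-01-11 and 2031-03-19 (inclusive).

3

Occurrences land 20·i days after 2030-09-30 for i = 0, 1, 2, …
2031-01-11 is 103 days after the start; 103 ÷ 20 = 5 remainder 3; since the remainder is 3, round up to i = 6. First occurrence in the window: #7 on 2031-01-28 (6×20 = 120 days in).
2031-03-19 is 170 days after the start; 170 ÷ 20 = 8 remainder 10. Last occurrence in the window: #9 on 2031-03-09.
Occurrences #7 through #9: 3 in total.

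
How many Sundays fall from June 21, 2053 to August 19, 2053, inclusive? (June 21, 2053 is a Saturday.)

June 21, 2053 is a Saturday; the first Sunday on or after it is June 22, 2053 (1 day later).
From June 22, 2053 to August 19, 2053: 8 + 31 + 19 = 58 days (rest of June, July, August).
58 ÷ 7 = 8 full weeks with remainder 2, so 8 more Sundays after the first → 9.

9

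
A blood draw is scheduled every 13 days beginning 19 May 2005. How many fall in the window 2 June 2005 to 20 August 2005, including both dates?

6

Occurrences land 13·i days after 19 May 2005 for i = 0, 1, 2, …
2 June 2005 is 14 days after the start; 14 ÷ 13 = 1 remainder 1; since the remainder is 1, round up to i = 2. First occurrence in the window: #3 on 14 June 2005 (2×13 = 26 days in).
20 August 2005 is 93 days after the start; 93 ÷ 13 = 7 remainder 2. Last occurrence in the window: #8 on 18 August 2005.
Occurrences #3 through #8: 6 in total.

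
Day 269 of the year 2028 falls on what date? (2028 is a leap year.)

25 September 2028

January has 31 days (269 − 31 = 238 remain).
February has 29 days (238 − 29 = 209 remain).
March has 31 days (209 − 31 = 178 remain).
April has 30 days (178 − 30 = 148 remain).
May has 31 days (148 − 31 = 117 remain).
June has 30 days (117 − 30 = 87 remain).
July has 31 days (87 − 31 = 56 remain).
August has 31 days (56 − 31 = 25 remain).
25 into September → September 25.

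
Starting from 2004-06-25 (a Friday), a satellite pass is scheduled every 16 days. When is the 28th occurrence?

2005-08-31

The 28th occurrence is 27 intervals after the first: 27 × 16 = 432 days after 2004-06-25.
June has 30 days — 5 days to the end of June leaves 427.
From end of June to end of 2004 is 184 days (243 left).
January has 31 days (212 left).
February has 28 days (184 left).
March has 31 days (153 left).
April has 30 days (123 left).
May has 31 days (92 left).
June has 30 days (62 left).
July has 31 days (31 left).
31 days into August → 2005-08-31.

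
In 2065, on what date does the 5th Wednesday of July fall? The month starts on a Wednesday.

July 2065 begins on a Wednesday, so the first Wednesday is July 1.
The 5th Wednesday is 4 weeks later: 1 + 28 = 29.

July 29, 2065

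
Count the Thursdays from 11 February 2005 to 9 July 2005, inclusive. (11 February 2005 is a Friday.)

11 February 2005 is a Friday; the first Thursday on or after it is 17 February 2005 (6 days later).
From 17 February 2005 to 9 July 2005: 11 + 31 + 30 + 31 + 30 + 9 = 142 days (rest of February, March, April, May, June, July).
142 ÷ 7 = 20 full weeks with remainder 2, so 20 more Thursdays after the first → 21.

21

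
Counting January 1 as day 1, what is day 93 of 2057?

January has 31 days (93 − 31 = 62 remain).
February has 28 days (62 − 28 = 34 remain).
March has 31 days (34 − 31 = 3 remain).
3 into April → April 3.

3 April 2057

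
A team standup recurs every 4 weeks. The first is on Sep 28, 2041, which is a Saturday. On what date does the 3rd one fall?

The 3rd occurrence is 2 intervals after the first: 2 × 28 = 56 days after Sep 28, 2041.
Sep has 30 days — 2 days to the end of Sep leaves 54.
Oct has 31 days (23 left).
23 days into Nov → Nov 23, 2041.

Nov 23, 2041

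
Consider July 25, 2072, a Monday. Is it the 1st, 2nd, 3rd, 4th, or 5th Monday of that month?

Day 25 falls in week ⌈25/7⌉ of the month.
Days 1–7 hold the 1st Monday, 8–14 the 2nd, 15–21 the 3rd, 22–28 the 4th, 29–31 the 5th.
25 is in the range for the 4th.

4th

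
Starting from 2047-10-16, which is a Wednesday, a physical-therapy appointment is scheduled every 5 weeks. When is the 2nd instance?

2047-11-20

The 2nd occurrence is 1 interval after the first: 1 × 35 = 35 days after 2047-10-16.
October has 31 days — 15 days to the end of October leaves 20.
20 days into November → 2047-11-20.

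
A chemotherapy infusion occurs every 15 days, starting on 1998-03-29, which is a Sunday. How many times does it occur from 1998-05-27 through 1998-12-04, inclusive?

13

Occurrences land 15·i days after 1998-03-29 for i = 0, 1, 2, …
1998-05-27 is 59 days after the start; 59 ÷ 15 = 3 remainder 14; since the remainder is 14, round up to i = 4. First occurrence in the window: #5 on 1998-05-28 (4×15 = 60 days in).
1998-12-04 is 250 days after the start; 250 ÷ 15 = 16 remainder 10. Last occurrence in the window: #17 on 1998-11-24.
Occurrences #5 through #17: 13 in total.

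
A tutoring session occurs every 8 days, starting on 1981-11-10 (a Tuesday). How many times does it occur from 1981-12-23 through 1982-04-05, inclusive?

Occurrences land 8·i days after 1981-11-10 for i = 0, 1, 2, …
1981-12-23 is 43 days after the start; 43 ÷ 8 = 5 remainder 3; since the remainder is 3, round up to i = 6. First occurrence in the window: #7 on 1981-12-28 (6×8 = 48 days in).
1982-04-05 is 146 days after the start; 146 ÷ 8 = 18 remainder 2. Last occurrence in the window: #19 on 1982-04-03.
Occurrences #7 through #19: 13 in total.

13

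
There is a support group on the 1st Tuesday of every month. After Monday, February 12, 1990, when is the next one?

March 6, 1990

February 1990 starts on a Thursday, so its 1st Tuesday is February 6, 1990 (5 days in).
That is not after February 12, 1990, so look at March 1990.
March 1990 starts on a Thursday, so its 1st Tuesday is March 6, 1990 (5 days in).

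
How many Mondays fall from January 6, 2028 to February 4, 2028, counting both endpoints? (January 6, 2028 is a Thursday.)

January 6, 2028 is a Thursday; the first Monday on or after it is January 10, 2028 (4 days later).
From January 10, 2028 to February 4, 2028: 21 + 4 = 25 days (rest of January, February).
25 ÷ 7 = 3 full weeks with remainder 4, so 3 more Mondays after the first → 4.

4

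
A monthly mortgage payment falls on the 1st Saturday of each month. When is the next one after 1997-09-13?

September 1997 starts on a Monday, so its 1st Saturday is 1997-09-06 (5 days in).
That is not after 1997-09-13, so look at October 1997.
October 1997 starts on a Wednesday, so its 1st Saturday is 1997-10-04 (3 days in).

1997-10-04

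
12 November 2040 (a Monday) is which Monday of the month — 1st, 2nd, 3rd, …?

Day 12 falls in week ⌈12/7⌉ of the month.
Days 1–7 hold the 1st Monday, 8–14 the 2nd, 15–21 the 3rd, 22–28 the 4th, 29–31 the 5th.
12 is in the range for the 2nd.

2nd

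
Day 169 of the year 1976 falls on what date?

January has 31 days (169 − 31 = 138 remain).
February has 29 days (138 − 29 = 109 remain).
March has 31 days (109 − 31 = 78 remain).
April has 30 days (78 − 30 = 48 remain).
May has 31 days (48 − 31 = 17 remain).
17 into June → June 17.

1976-06-17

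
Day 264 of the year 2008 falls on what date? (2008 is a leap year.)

September 20, 2008

January has 31 days (264 − 31 = 233 remain).
February has 29 days (233 − 29 = 204 remain).
March has 31 days (204 − 31 = 173 remain).
April has 30 days (173 − 30 = 143 remain).
May has 31 days (143 − 31 = 112 remain).
June has 30 days (112 − 30 = 82 remain).
July has 31 days (82 − 31 = 51 remain).
August has 31 days (51 − 31 = 20 remain).
20 into September → September 20.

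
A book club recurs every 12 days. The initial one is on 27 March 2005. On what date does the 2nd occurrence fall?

8 April 2005

The 2nd occurrence is 1 interval after the first: 1 × 12 = 12 days after 27 March 2005.
March has 31 days — 4 days to the end of March leaves 8.
8 days into April → 8 April 2005.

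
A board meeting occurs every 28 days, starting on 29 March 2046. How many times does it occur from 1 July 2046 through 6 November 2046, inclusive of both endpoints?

Occurrences land 28·i days after 29 March 2046 for i = 0, 1, 2, …
1 July 2046 is 94 days after the start; 94 ÷ 28 = 3 remainder 10; since the remainder is 10, round up to i = 4. First occurrence in the window: #5 on 19 July 2046 (4×28 = 112 days in).
6 November 2046 is 222 days after the start; 222 ÷ 28 = 7 remainder 26. Last occurrence in the window: #8 on 11 October 2046.
Occurrences #5 through #8: 4 in total.

4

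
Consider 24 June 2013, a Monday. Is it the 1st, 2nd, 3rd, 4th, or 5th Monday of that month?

4th

Day 24 falls in week ⌈24/7⌉ of the month.
Days 1–7 hold the 1st Monday, 8–14 the 2nd, 15–21 the 3rd, 22–28 the 4th, 29–31 the 5th.
24 is in the range for the 4th.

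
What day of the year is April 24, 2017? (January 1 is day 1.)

114

Days in months before April: 31 + 28 + 31 = 90.
Plus 24 days into April → day 114.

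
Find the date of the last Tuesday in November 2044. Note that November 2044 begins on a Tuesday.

November 2044 begins on a Tuesday, so the first Tuesday is November 1.
November 2044 has 30 days. Adding weeks: 1, 8, 15, 22, 29 — the last one ≤ 30 is the 29th.

November 29, 2044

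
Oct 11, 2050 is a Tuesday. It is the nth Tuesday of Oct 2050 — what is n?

2nd

Day 11 falls in week ⌈11/7⌉ of the month.
Days 1–7 hold the 1st Tuesday, 8–14 the 2nd, 15–21 the 3rd, 22–28 the 4th, 29–31 the 5th.
11 is in the range for the 2nd.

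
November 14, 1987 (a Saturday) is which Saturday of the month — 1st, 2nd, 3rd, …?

2nd

Day 14 falls in week ⌈14/7⌉ of the month.
Days 1–7 hold the 1st Saturday, 8–14 the 2nd, 15–21 the 3rd, 22–28 the 4th, 29–31 the 5th.
14 is in the range for the 2nd.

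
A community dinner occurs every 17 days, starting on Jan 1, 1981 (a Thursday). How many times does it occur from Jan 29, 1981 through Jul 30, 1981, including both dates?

Occurrences land 17·i days after Jan 1, 1981 for i = 0, 1, 2, …
Jan 29, 1981 is 28 days after the start; 28 ÷ 17 = 1 remainder 11; since the remainder is 11, round up to i = 2. First occurrence in the window: #3 on Feb 4, 1981 (2×17 = 34 days in).
Jul 30, 1981 is 210 days after the start; 210 ÷ 17 = 12 remainder 6. Last occurrence in the window: #13 on Jul 24, 1981.
Occurrences #3 through #13: 11 in total.

11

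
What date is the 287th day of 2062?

2062-10-14

January has 31 days (287 − 31 = 256 remain).
February has 28 days (256 − 28 = 228 remain).
March has 31 days (228 − 31 = 197 remain).
April has 30 days (197 − 30 = 167 remain).
May has 31 days (167 − 31 = 136 remain).
June has 30 days (136 − 30 = 106 remain).
July has 31 days (106 − 31 = 75 remain).
August has 31 days (75 − 31 = 44 remain).
September has 30 days (44 − 30 = 14 remain).
14 into October → October 14.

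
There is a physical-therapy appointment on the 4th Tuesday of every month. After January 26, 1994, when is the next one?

January 1994 starts on a Saturday; its first Tuesday is the 4th, so the 4th Tuesday is the 25th — January 25, 1994.
That is not after January 26, 1994, so look at February 1994.
February 1994 starts on a Tuesday; its first Tuesday is the 1st, so the 4th Tuesday is the 22nd — February 22, 1994.

February 22, 1994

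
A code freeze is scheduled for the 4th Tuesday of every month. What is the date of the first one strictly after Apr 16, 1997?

Apr 22, 1997

Apr 1997 starts on a Tuesday; its first Tuesday is the 1st, so the 4th Tuesday is the 22nd — Apr 22, 1997.
Apr 22, 1997 is after Apr 16, 1997, so that is the next one.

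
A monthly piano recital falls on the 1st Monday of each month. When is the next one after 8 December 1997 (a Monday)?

5 January 1998

December 1997 starts on a Monday, so its 1st Monday is 1 December 1997.
That is not after 8 December 1997, so look at January 1998.
January 1998 starts on a Thursday, so its 1st Monday is 5 January 1998 (4 days in).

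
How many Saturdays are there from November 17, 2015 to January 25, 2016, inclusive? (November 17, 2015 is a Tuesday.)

10

November 17, 2015 is a Tuesday; the first Saturday on or after it is November 21, 2015 (4 days later).
From November 21, 2015 to January 25, 2016: 9 + 31 + 25 = 65 days (rest of November, December, January).
65 ÷ 7 = 9 full weeks with remainder 2, so 9 more Saturdays after the first → 10.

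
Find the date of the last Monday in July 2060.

26 July 2060

The first Monday of July 2060 is July 5.
July 2060 has 31 days. Adding weeks: 5, 12, 19, 26 — the last one ≤ 31 is the 26th.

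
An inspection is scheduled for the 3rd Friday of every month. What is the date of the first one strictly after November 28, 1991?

November 1991 starts on a Friday; its first Friday is the 1st, so the 3rd Friday is the 15th — November 15, 1991.
That is not after November 28, 1991, so look at December 1991.
December 1991 starts on a Sunday; its first Friday is the 6th, so the 3rd Friday is the 20th — December 20, 1991.

December 20, 1991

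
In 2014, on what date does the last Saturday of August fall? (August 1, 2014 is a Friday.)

August 2014 begins on a Friday, so the first Saturday is August 2 (1 day later).
August 2014 has 31 days. Adding weeks: 2, 9, 16, 23, 30 — the last one ≤ 31 is the 30th.

2014-08-30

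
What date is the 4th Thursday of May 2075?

The first Thursday of May 2075 is May 2.
The 4th Thursday is 3 weeks later: 2 + 21 = 23.

May 23, 2075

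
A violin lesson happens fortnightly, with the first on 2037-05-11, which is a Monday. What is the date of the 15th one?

2037-11-23

The 15th occurrence is 14 intervals after the first: 14 × 14 = 196 days after 2037-05-11.
May has 31 days — 20 days to the end of May leaves 176.
June has 30 days (146 left).
July has 31 days (115 left).
August has 31 days (84 left).
September has 30 days (54 left).
October has 31 days (23 left).
23 days into November → 2037-11-23.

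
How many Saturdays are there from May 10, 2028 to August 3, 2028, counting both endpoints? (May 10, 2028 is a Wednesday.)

12

May 10, 2028 is a Wednesday; the first Saturday on or after it is May 13, 2028 (3 days later).
From May 13, 2028 to August 3, 2028: 18 + 30 + 31 + 3 = 82 days (rest of May, June, July, August).
82 ÷ 7 = 11 full weeks with remainder 5, so 11 more Saturdays after the first → 12.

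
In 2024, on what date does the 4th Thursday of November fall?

28 November 2024

The first Thursday of November 2024 is November 7.
The 4th Thursday is 3 weeks later: 7 + 21 = 28.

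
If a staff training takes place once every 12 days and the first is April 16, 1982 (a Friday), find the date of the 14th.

The 14th occurrence is 13 intervals after the first: 13 × 12 = 156 days after April 16, 1982.
April has 30 days — 14 days to the end of April leaves 142.
May has 31 days (111 left).
June has 30 days (81 left).
July has 31 days (50 left).
August has 31 days (19 left).
19 days into September → September 19, 1982.

September 19, 1982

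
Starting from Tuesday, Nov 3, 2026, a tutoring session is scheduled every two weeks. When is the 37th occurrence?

The 37th occurrence is 36 intervals after the first: 36 × 14 = 504 days after Nov 3, 2026.
Nov has 30 days — 27 days to the end of Nov leaves 477.
From end of Nov to end of 2026 is 31 days (446 left).
2027 has 365 days (81 left).
Jan has 31 days (50 left).
Feb has 29 days (21 left).
21 days into Mar → Mar 21, 2028.

Mar 21, 2028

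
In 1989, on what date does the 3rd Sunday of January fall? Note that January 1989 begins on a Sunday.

January 1989 begins on a Sunday, so the first Sunday is January 1.
The 3rd Sunday is 2 weeks later: 1 + 14 = 15.

1989-01-15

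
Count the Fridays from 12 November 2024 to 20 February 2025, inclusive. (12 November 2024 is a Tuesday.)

14

12 November 2024 is a Tuesday; the first Friday on or after it is 15 November 2024 (3 days later).
From 15 November 2024 to 20 February 2025: 15 + 31 + 31 + 20 = 97 days (rest of November, December, January, February).
97 ÷ 7 = 13 full weeks with remainder 6, so 13 more Fridays after the first → 14.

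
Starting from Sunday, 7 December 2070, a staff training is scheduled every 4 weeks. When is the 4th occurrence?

The 4th occurrence is 3 intervals after the first: 3 × 28 = 84 days after 7 December 2070.
December has 31 days — 24 days to the end of December leaves 60.
January has 31 days (29 left).
February has 28 days (1 left).
1 day into March → 1 March 2071.

1 March 2071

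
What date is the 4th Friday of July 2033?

July 22, 2033

The first Friday of July 2033 is July 1.
The 4th Friday is 3 weeks later: 1 + 21 = 22.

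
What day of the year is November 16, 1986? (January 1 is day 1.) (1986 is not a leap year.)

320

Days in months before November: 31 + 28 + 31 + 30 + 31 + 30 + 31 + 31 + 30 + 31 = 304.
Plus 16 days into November → day 320.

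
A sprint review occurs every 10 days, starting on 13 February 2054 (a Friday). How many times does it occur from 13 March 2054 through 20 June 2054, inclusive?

10

Occurrences land 10·i days after 13 February 2054 for i = 0, 1, 2, …
13 March 2054 is 28 days after the start; 28 ÷ 10 = 2 remainder 8; since the remainder is 8, round up to i = 3. First occurrence in the window: #4 on 15 March 2054 (3×10 = 30 days in).
20 June 2054 is 127 days after the start; 127 ÷ 10 = 12 remainder 7. Last occurrence in the window: #13 on 13 June 2054.
Occurrences #4 through #13: 10 in total.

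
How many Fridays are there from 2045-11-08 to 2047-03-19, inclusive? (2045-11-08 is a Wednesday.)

2045-11-08 is a Wednesday; the first Friday on or after it is 2045-11-10 (2 days later).
From 2045-11-10 to 2047-03-19: 51 + 365 + 78 = 494 days (rest of 2045, 2046, to 2047-03-19 in 2047).
494 ÷ 7 = 70 full weeks with remainder 4, so 70 more Fridays after the first → 71.

71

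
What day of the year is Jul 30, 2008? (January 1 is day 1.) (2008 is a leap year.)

Days in months before Jul: 31 + 29 + 31 + 30 + 31 + 30 = 182.
Plus 30 days into Jul → day 212.

212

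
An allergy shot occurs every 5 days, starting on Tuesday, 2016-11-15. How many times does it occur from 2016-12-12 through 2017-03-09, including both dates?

17

Occurrences land 5·i days after 2016-11-15 for i = 0, 1, 2, …
2016-12-12 is 27 days after the start; 27 ÷ 5 = 5 remainder 2; since the remainder is 2, round up to i = 6. First occurrence in the window: #7 on 2016-12-15 (6×5 = 30 days in).
2017-03-09 is 114 days after the start; 114 ÷ 5 = 22 remainder 4. Last occurrence in the window: #23 on 2017-03-05.
Occurrences #7 through #23: 17 in total.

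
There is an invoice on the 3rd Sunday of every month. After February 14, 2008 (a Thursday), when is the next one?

February 2008 starts on a Friday; its first Sunday is the 3rd, so the 3rd Sunday is the 17th — February 17, 2008.
February 17, 2008 is after February 14, 2008, so that is the next one.

February 17, 2008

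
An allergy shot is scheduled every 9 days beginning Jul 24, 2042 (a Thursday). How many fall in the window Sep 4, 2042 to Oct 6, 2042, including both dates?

Occurrences land 9·i days after Jul 24, 2042 for i = 0, 1, 2, …
Sep 4, 2042 is 42 days after the start; 42 ÷ 9 = 4 remainder 6; since the remainder is 6, round up to i = 5. First occurrence in the window: #6 on Sep 7, 2042 (5×9 = 45 days in).
Oct 6, 2042 is 74 days after the start; 74 ÷ 9 = 8 remainder 2. Last occurrence in the window: #9 on Oct 4, 2042.
Occurrences #6 through #9: 4 in total.

4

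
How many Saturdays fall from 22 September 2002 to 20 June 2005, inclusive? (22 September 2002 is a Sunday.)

143

22 September 2002 is a Sunday; the first Saturday on or after it is 28 September 2002 (6 days later).
From 28 September 2002 to 20 June 2005: 94 + 365 + 366 + 171 = 996 days (rest of 2002, 2003, 2004, to 20 June 2005 in 2005).
996 ÷ 7 = 142 full weeks with remainder 2, so 142 more Saturdays after the first → 143.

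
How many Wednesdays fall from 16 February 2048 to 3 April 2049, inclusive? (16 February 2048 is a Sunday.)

16 February 2048 is a Sunday; the first Wednesday on or after it is 19 February 2048 (3 days later).
From 19 February 2048 to 3 April 2049: 316 + 93 = 409 days (rest of 2048, to 3 April 2049 in 2049).
409 ÷ 7 = 58 full weeks with remainder 3, so 58 more Wednesdays after the first → 59.

59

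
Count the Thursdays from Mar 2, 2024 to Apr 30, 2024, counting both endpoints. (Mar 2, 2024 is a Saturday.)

Mar 2, 2024 is a Saturday; the first Thursday on or after it is Mar 7, 2024 (5 days later).
From Mar 7, 2024 to Apr 30, 2024: 24 + 30 = 54 days (rest of Mar, Apr).
54 ÷ 7 = 7 full weeks with remainder 5, so 7 more Thursdays after the first → 8.

8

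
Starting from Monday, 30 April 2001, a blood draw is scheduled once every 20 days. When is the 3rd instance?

The 3rd occurrence is 2 intervals after the first: 2 × 20 = 40 days after 30 April 2001.
April has 30 days — 0 days to the end of April leaves 40.
May has 31 days (9 left).
9 days into June → 9 June 2001.

9 June 2001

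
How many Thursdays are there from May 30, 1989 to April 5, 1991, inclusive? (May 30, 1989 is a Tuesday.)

May 30, 1989 is a Tuesday; the first Thursday on or after it is June 1, 1989 (2 days later).
From June 1, 1989 to April 5, 1991: 213 + 365 + 95 = 673 days (rest of 1989, 1990, to April 5, 1991 in 1991).
673 ÷ 7 = 96 full weeks with remainder 1, so 96 more Thursdays after the first → 97.

97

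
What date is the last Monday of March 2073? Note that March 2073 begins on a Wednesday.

2073-03-27

March 2073 begins on a Wednesday, so the first Monday is March 6 (5 days later).
March 2073 has 31 days. Adding weeks: 6, 13, 20, 27 — the last one ≤ 31 is the 27th.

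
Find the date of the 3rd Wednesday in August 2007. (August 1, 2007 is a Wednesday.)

August 2007 begins on a Wednesday, so the first Wednesday is August 1.
The 3rd Wednesday is 2 weeks later: 1 + 14 = 15.

2007-08-15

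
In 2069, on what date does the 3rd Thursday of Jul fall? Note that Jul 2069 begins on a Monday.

Jul 18, 2069

Jul 2069 begins on a Monday, so the first Thursday is Jul 4 (3 days later).
The 3rd Thursday is 2 weeks later: 4 + 14 = 18.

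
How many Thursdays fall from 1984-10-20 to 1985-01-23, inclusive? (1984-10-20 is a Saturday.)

1984-10-20 is a Saturday; the first Thursday on or after it is 1984-10-25 (5 days later).
From 1984-10-25 to 1985-01-23: 6 + 30 + 31 + 23 = 90 days (rest of October, November, December, January).
90 ÷ 7 = 12 full weeks with remainder 6, so 12 more Thursdays after the first → 13.

13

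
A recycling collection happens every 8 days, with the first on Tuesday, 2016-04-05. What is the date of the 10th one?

The 10th occurrence is 9 intervals after the first: 9 × 8 = 72 days after 2016-04-05.
April has 30 days — 25 days to the end of April leaves 47.
May has 31 days (16 left).
16 days into June → 2016-06-16.

2016-06-16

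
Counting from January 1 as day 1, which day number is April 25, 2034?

Days in months before April: 31 + 28 + 31 = 90.
Plus 25 days into April → day 115.

115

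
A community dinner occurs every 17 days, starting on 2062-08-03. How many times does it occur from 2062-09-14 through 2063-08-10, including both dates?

Occurrences land 17·i days after 2062-08-03 for i = 0, 1, 2, …
2062-09-14 is 42 days after the start; 42 ÷ 17 = 2 remainder 8; since the remainder is 8, round up to i = 3. First occurrence in the window: #4 on 2062-09-23 (3×17 = 51 days in).
2063-08-10 is 372 days after the start; 372 ÷ 17 = 21 remainder 15. Last occurrence in the window: #22 on 2063-07-26.
Occurrences #4 through #22: 19 in total.

19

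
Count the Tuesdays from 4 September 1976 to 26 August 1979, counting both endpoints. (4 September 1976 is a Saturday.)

155

4 September 1976 is a Saturday; the first Tuesday on or after it is 7 September 1976 (3 days later).
From 7 September 1976 to 26 August 1979: 115 + 365 + 365 + 238 = 1083 days (rest of 1976, 1977, 1978, to 26 August 1979 in 1979).
1083 ÷ 7 = 154 full weeks with remainder 5, so 154 more Tuesdays after the first → 155.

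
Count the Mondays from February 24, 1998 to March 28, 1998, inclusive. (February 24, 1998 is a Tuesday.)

4

February 24, 1998 is a Tuesday; the first Monday on or after it is March 2, 1998 (6 days later).
From March 2, 1998 to March 28, 1998 is 28 − 2 = 26 days.
26 ÷ 7 = 3 full weeks with remainder 5, so 3 more Mondays after the first → 4.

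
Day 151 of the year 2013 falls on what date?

May 31, 2013

January has 31 days (151 − 31 = 120 remain).
February has 28 days (120 − 28 = 92 remain).
March has 31 days (92 − 31 = 61 remain).
April has 30 days (61 − 30 = 31 remain).
31 into May → May 31.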